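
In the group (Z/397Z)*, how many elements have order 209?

0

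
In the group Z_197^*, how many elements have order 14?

φ(197) = 197 − 1 = 196 = 2^2 · 7^2.
In a cyclic group of order 196, there are φ(d) elements of order d for each divisor d of 196, and zero for non-divisors.
14 = 2 · 7 divides 196, and φ(14) = 6.

6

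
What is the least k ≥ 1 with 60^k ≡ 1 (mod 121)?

55

ord(60) | φ(121) = φ(11^2) = 11·(11−1) = 110 = 2 · 5 · 11.
Divisors of 110: 1, 2, 5, 10, 11, 22, 55, 110.
Evaluate successive powers at the divisors of 110:
60^1 ≡ 60
60^2 ≡ 91
60^5 ≡ 34
60^10 ≡ 67
60^11 ≡ 27
60^22 ≡ 3
60^55 ≡ 1
Therefore the multiplicative order of 60 modulo 121 is 55.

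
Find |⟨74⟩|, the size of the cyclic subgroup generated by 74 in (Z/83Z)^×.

82

By Lagrange's theorem, ord_83(74) divides φ(83) = 83 − 1 = 82 = 2 · 41.
Divisors of 82: 1, 2, 41, 82.
Check 74^d mod 83 for each divisor in increasing order:
74^1 ≡ 74 (mod 83)
74^2 ≡ 81 (mod 83)
74^41 ≡ 82 (mod 83)
74^82 ≡ 1 (mod 83) ✓
Therefore the multiplicative order of 74 modulo 83 is 82.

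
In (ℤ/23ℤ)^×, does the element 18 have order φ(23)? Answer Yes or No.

No

φ(23) = 23 − 1 = 22 = 2 · 11.
It suffices to check that the order of 18 is not a proper divisor of 22: compute 18^(22/q) for q ∈ {2, 11}.
18^11 ≡ 1 (mod 23)  [q = 2: ≡ 1 ✗]
18^2 ≡ 2 (mod 23)  [q = 11: ≢ 1 ✓]
18^11 ≡ 1 shows ord(18) | 11, strictly less than φ(23); not a primitive root.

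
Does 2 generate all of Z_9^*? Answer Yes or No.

φ(9) = φ(3^2) = 3·(3−1) = 6 = 2 · 3.
An element g generates (Z/9Z)^× iff g^(6/q) ≢ 1 (mod 9) for each prime q ∈ {2, 3}.
2^3 ≡ 8 (mod 9)  [q = 2: ≢ 1 ✓]
2^2 ≡ 4 (mod 9)  [q = 3: ≢ 1 ✓]
None equal 1, so ord_9(2) = 6: 2 is a primitive root.

Yes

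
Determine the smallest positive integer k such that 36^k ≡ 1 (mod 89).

44

ord(36) | φ(89) = 89 − 1 = 88 = 2^3 · 11.
Divisors of 88: 1, 2, 4, 8, 11, 22, 44, 88.
Check 36^d mod 89 for each divisor in increasing order:
36^1 ≡ 36 (mod 89)
36^2 ≡ 50 (mod 89)
36^4 ≡ 8 (mod 89)
36^8 ≡ 64 (mod 89)
36^11 ≡ 34 (mod 89)
36^22 ≡ 88 (mod 89)
36^44 ≡ 1 (mod 89) ✓
So ord_89(36) = 44.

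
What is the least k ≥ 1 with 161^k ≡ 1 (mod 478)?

119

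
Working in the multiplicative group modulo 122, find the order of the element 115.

60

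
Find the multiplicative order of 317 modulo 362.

90

By Lagrange's theorem, ord_362(317) divides φ(362) = φ(2)·φ(181) = 1·180 = 180 = 2^2 · 3^2 · 5.
Divisors of 180: 1, 2, 3, 4, 5, 6, 9, 10, 12, 15, 18, 20, 30, 36, 45, 60, 90, 180.
Evaluate successive powers at the divisors of 180:
317^1 ≡ 317
317^2 ≡ 215
317^3 ≡ 99
317^4 ≡ 251
317^5 ≡ 289
317^6 ≡ 27
317^9 ≡ 139
317^10 ≡ 261
317^12 ≡ 5
317^15 ≡ 133
317^18 ≡ 135
317^20 ≡ 65
317^30 ≡ 313
317^36 ≡ 125
317^45 ≡ 361
317^60 ≡ 229
317^90 ≡ 1
Therefore the multiplicative order of 317 modulo 362 is 90.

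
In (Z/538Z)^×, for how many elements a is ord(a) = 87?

0

φ(538) = φ(2)·φ(269) = 1·268 = 268 = 2^2 · 67.
In a cyclic group of order 268, there are φ(d) elements of order d for each divisor d of 268, and zero for non-divisors.
Here 268 is not a multiple of 87, so there are no elements of order 87.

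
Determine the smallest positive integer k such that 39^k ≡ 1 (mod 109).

Since 39 ∈ (Z/109Z)^×, its order divides φ(109) = 109 − 1 = 108 = 2^2 · 3^3.
Divisors of 108: 1, 2, 3, 4, 6, 9, 12, 18, 27, 36, 54, 108.
Check 39^d mod 109 for each divisor in increasing order:
39^1 ≡ 39 (mod 109)
39^2 ≡ 104 (mod 109)
39^3 ≡ 23 (mod 109)
39^4 ≡ 25 (mod 109)
39^6 ≡ 93 (mod 109)
39^9 ≡ 68 (mod 109)
39^12 ≡ 38 (mod 109)
39^18 ≡ 46 (mod 109)
39^27 ≡ 76 (mod 109)
39^36 ≡ 45 (mod 109)
39^54 ≡ 108 (mod 109)
39^108 ≡ 1 (mod 109) ✓
So ord_109(39) = 108.

108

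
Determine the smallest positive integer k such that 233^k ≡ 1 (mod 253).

110

ord(233) | φ(253) = φ(11·23) = (11−1)·(23−1) = 10·22 = 220 = 2^2 · 5 · 11.
Divisors of 220: 1, 2, 4, 5, 10, 11, 20, 22, 44, 55, 110, 220.
Evaluate successive powers at the divisors of 220:
233^1 ≡ 233 (mod 253)
233^2 ≡ 147 (mod 253)
233^4 ≡ 104 (mod 253)
233^5 ≡ 197 (mod 253)
233^10 ≡ 100 (mod 253)
233^11 ≡ 24 (mod 253)
233^20 ≡ 133 (mod 253)
233^22 ≡ 70 (mod 253)
233^44 ≡ 93 (mod 253)
233^55 ≡ 208 (mod 253)
233^110 ≡ 1 (mod 253) ✓
Hence ord(233) = 110.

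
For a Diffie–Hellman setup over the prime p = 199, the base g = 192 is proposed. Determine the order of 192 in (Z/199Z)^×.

The order of 192 must divide φ(199) = 199 − 1 = 198 = 2 · 3^2 · 11.
Divisors of 198: 1, 2, 3, 6, 9, 11, 18, 22, 33, 66, 99, 198.
Compute 192^d (mod 199) for the divisors d until we hit 1:
192^1 ≡ 192 (mod 199)
192^2 ≡ 49 (mod 199)
192^3 ≡ 55 (mod 199)
192^6 ≡ 40 (mod 199)
192^9 ≡ 11 (mod 199)
192^11 ≡ 141 (mod 199)
192^18 ≡ 121 (mod 199)
192^22 ≡ 180 (mod 199)
192^33 ≡ 107 (mod 199)
192^66 ≡ 106 (mod 199)
192^99 ≡ 198 (mod 199)
192^198 ≡ 1 (mod 199) ✓
The smallest such exponent is 198, so the order of 192 is 198.

198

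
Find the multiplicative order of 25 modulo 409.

The order of 25 must divide φ(409) = 409 − 1 = 408 = 2^3 · 3 · 17.
Divisors of 408: 1, 2, 3, 4, 6, 8, 12, 17, 24, 34, 51, 68, 102, 136, 204, 408.
Check 25^d mod 409 for each divisor in increasing order:
25^1 ≡ 25 (mod 409)
25^2 ≡ 216 (mod 409)
25^3 ≡ 83 (mod 409)
25^4 ≡ 30 (mod 409)
25^6 ≡ 345 (mod 409)
25^8 ≡ 82 (mod 409)
25^12 ≡ 6 (mod 409)
25^17 ≡ 1 (mod 409) ✓
Therefore the multiplicative order of 25 modulo 409 is 17.

17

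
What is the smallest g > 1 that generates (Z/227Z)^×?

2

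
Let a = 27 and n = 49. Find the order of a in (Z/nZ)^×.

14

The order of 27 must divide φ(49) = φ(7^2) = 7·(7−1) = 42 = 2 · 3 · 7.
Divisors of 42: 1, 2, 3, 6, 7, 14, 21, 42.
Evaluate successive powers at the divisors of 42:
27^1 ≡ 27 (mod 49)
27^2 ≡ 43 (mod 49)
27^3 ≡ 34 (mod 49)
27^6 ≡ 29 (mod 49)
27^7 ≡ 48 (mod 49)
27^14 ≡ 1 (mod 49) ✓
Therefore the multiplicative order of 27 modulo 49 is 14.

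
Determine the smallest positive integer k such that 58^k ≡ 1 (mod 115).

44

By Lagrange's theorem, ord_115(58) divides φ(115) = φ(5·23) = (5−1)·(23−1) = 4·22 = 88 = 2^3 · 11.
Divisors of 88: 1, 2, 4, 8, 11, 22, 44, 88.
Compute 58^d (mod 115) for the divisors d until we hit 1:
58^1 ≡ 58
58^2 ≡ 29
58^4 ≡ 36
58^8 ≡ 31
58^11 ≡ 47
58^22 ≡ 24
58^44 ≡ 1
So ord_115(58) = 44.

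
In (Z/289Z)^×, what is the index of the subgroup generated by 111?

2

By Lagrange's theorem, ord_289(111) divides φ(289) = φ(17^2) = 17·(17−1) = 272 = 2^4 · 17.
Divisors of 272: 1, 2, 4, 8, 16, 17, 34, 68, 136, 272.
Evaluate successive powers at the divisors of 272:
111^1 ≡ 111 (mod 289)
111^2 ≡ 183 (mod 289)
111^4 ≡ 254 (mod 289)
111^8 ≡ 69 (mod 289)
111^16 ≡ 137 (mod 289)
111^17 ≡ 179 (mod 289)
111^34 ≡ 251 (mod 289)
111^68 ≡ 288 (mod 289)
111^136 ≡ 1 (mod 289) ✓
Thus |⟨111⟩| = ord(111) = 136.
[(Z/289Z)^× : ⟨111⟩] = 272/136 = 2.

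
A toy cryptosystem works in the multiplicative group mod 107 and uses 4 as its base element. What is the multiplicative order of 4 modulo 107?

Since 4 ∈ (Z/107Z)^×, its order divides φ(107) = 107 − 1 = 106 = 2 · 53.
Divisors of 106: 1, 2, 53, 106.
Check 4^d mod 107 for each divisor in increasing order:
4^1 ≡ 4 (mod 107)
4^2 ≡ 16 (mod 107)
4^53 ≡ 1 (mod 107) ✓
Hence ord(4) = 53.

53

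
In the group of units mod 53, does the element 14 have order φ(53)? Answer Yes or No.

Yes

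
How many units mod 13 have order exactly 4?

2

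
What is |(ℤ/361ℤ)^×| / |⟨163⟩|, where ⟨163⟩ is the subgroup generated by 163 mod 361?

6

By Lagrange's theorem, ord_361(163) divides φ(361) = φ(19^2) = 19·(19−1) = 342 = 2 · 3^2 · 19.
Divisors of 342: 1, 2, 3, 6, 9, 18, 19, 38, 57, 114, 171, 342.
Check 163^d mod 361 for each divisor in increasing order:
163^1 ≡ 163 (mod 361)
163^2 ≡ 216 (mod 361)
163^3 ≡ 191 (mod 361)
163^6 ≡ 20 (mod 361)
163^9 ≡ 210 (mod 361)
163^18 ≡ 58 (mod 361)
163^19 ≡ 68 (mod 361)
163^38 ≡ 292 (mod 361)
163^57 ≡ 1 (mod 361) ✓
The order of 163 is 57, so the subgroup it generates has 57 elements.
Index = |(Z/361Z)^×| / |⟨163⟩| = 342 / 57 = 6.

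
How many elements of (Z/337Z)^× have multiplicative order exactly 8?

4

φ(337) = 337 − 1 = 336 = 2^4 · 3 · 7.
In a cyclic group of order 336, there are φ(d) elements of order d for each divisor d of 336, and zero for non-divisors.
8 = 2^3 divides 336, and φ(8) = 4.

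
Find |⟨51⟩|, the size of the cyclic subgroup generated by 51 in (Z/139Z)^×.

69

ord(51) | φ(139) = 139 − 1 = 138 = 2 · 3 · 23.
Divisors of 138: 1, 2, 3, 6, 23, 46, 69, 138.
Evaluate successive powers at the divisors of 138:
51^1 ≡ 51 (mod 139)
51^2 ≡ 99 (mod 139)
51^3 ≡ 45 (mod 139)
51^6 ≡ 79 (mod 139)
51^23 ≡ 42 (mod 139)
51^46 ≡ 96 (mod 139)
51^69 ≡ 1 (mod 139) ✓
The smallest such exponent is 69, so the order of 51 is 69.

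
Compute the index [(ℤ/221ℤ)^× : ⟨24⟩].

4

The order of 24 must divide φ(221) = φ(13·17) = (13−1)·(17−1) = 12·16 = 192 = 2^6 · 3.
Divisors of 192: 1, 2, 3, 4, 6, 8, 12, 16, 24, 32, 48, 64, 96, 192.
Test each divisor d:
24^1 ≡ 24 (mod 221)
24^2 ≡ 134 (mod 221)
24^3 ≡ 122 (mod 221)
24^4 ≡ 55 (mod 221)
24^6 ≡ 77 (mod 221)
24^8 ≡ 152 (mod 221)
24^12 ≡ 183 (mod 221)
24^16 ≡ 120 (mod 221)
24^24 ≡ 118 (mod 221)
24^32 ≡ 35 (mod 221)
24^48 ≡ 1 (mod 221) ✓
So ord_221(24) = 48, hence |⟨24⟩| = 48.
The index is φ(221) / ord(24) = 192 / 48 = 4.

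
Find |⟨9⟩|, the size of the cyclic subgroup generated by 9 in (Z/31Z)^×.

15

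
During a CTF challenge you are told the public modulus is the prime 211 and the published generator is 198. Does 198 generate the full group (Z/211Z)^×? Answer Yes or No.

No

φ(211) = 211 − 1 = 210 = 2 · 3 · 5 · 7.
An element g generates (Z/211Z)^× iff g^(210/q) ≢ 1 (mod 211) for each prime q ∈ {2, 3, 5, 7}.
198^105 ≡ 210 (mod 211)  [q = 2: ≢ 1 ✓]
198^70 ≡ 1 (mod 211)  [q = 3: ≡ 1 ✗]
198^42 ≡ 71 (mod 211)  [q = 5: ≢ 1 ✓]
198^30 ≡ 148 (mod 211)  [q = 7: ≢ 1 ✓]
Since 198^70 ≡ 1, the order of 198 divides 70 < 210, so 198 is not a primitive root.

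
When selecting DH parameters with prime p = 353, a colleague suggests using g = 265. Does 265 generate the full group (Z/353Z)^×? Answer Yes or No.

φ(353) = 353 − 1 = 352 = 2^5 · 11.
It suffices to check that the order of 265 is not a proper divisor of 352: compute 265^(352/q) for q ∈ {2, 11}.
265^176 ≡ 1 (mod 353)  [q = 2: ≡ 1 ✗]
265^32 ≡ 185 (mod 353)  [q = 11: ≢ 1 ✓]
The check at q = 2 fails, so 265 generates a proper subgroup.

No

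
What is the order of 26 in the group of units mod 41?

By Lagrange's theorem, ord_41(26) divides φ(41) = 41 − 1 = 40 = 2^3 · 5.
Divisors of 40: 1, 2, 4, 5, 8, 10, 20, 40.
Test each divisor d:
26^1 ≡ 26 (mod 41)
26^2 ≡ 20 (mod 41)
26^4 ≡ 31 (mod 41)
26^5 ≡ 27 (mod 41)
26^8 ≡ 18 (mod 41)
26^10 ≡ 32 (mod 41)
26^20 ≡ 40 (mod 41)
26^40 ≡ 1 (mod 41) ✓
Hence ord(26) = 40.

40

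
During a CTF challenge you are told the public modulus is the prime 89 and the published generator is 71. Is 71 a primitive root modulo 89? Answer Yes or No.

No

φ(89) = 89 − 1 = 88 = 2^3 · 11.
Test 71^(88/q) mod 89 for each prime factor q of 88:
71^44 ≡ 1 (mod 89)  [q = 2: ≡ 1 ✗]
71^8 ≡ 67 (mod 89)  [q = 11: ≢ 1 ✓]
The check at q = 2 fails, so 71 generates a proper subgroup.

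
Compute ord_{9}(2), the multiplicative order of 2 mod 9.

6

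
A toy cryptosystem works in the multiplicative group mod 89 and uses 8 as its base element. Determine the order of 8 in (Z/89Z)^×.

11

Since 8 ∈ (Z/89Z)^×, its order divides φ(89) = 89 − 1 = 88 = 2^3 · 11.
Divisors of 88: 1, 2, 4, 8, 11, 22, 44, 88.
Evaluate successive powers at the divisors of 88:
8^1 ≡ 8 (mod 89)
8^2 ≡ 64 (mod 89)
8^4 ≡ 2 (mod 89)
8^8 ≡ 4 (mod 89)
8^11 ≡ 1 (mod 89) ✓
The smallest such exponent is 11, so the order of 8 is 11.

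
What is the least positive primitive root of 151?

6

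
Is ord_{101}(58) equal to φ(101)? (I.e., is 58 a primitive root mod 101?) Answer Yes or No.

No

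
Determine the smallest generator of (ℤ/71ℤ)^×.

φ(71) = 71 − 1 = 70 = 2 · 5 · 7.
Test candidates g = 2, 3, … against the prime factors q ∈ {2, 5, 7} of φ(71): g is a generator iff g^(70/q) ≢ 1 for every such q.
g = 2: 2^35 ≡ 1 — hits 1, so not a primitive root.
g = 3: 3^35 ≡ 1 — hits 1, so not a primitive root.
g = 4: 4^35 ≡ 1 — hits 1, so not a primitive root.
g = 5: 5^35 ≡ 1 — hits 1, so not a primitive root.
g = 6: 6^35 ≡ 1 — hits 1, so not a primitive root.
g = 7: 7^35 ≡ 70; 7^14 ≡ 54; 7^10 ≡ 45 — none is 1, so 7 is a primitive root.
The smallest primitive root modulo 71 is 7.

7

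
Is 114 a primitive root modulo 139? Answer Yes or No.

φ(139) = 139 − 1 = 138 = 2 · 3 · 23.
114 is a primitive root mod 139 iff 114^(φ(139)/q) ≢ 1 for every prime q | φ(139), i.e. q ∈ {2, 3, 23}.
114^69 ≡ 138 (mod 139)  [q = 2: ≢ 1 ✓]
114^46 ≡ 96 (mod 139)  [q = 3: ≢ 1 ✓]
114^6 ≡ 52 (mod 139)  [q = 23: ≢ 1 ✓]
All checks pass, so 114 has order 138 and is a primitive root modulo 139.

Yes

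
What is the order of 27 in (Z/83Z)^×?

41

By Lagrange's theorem, ord_83(27) divides φ(83) = 83 − 1 = 82 = 2 · 41.
Divisors of 82: 1, 2, 41, 82.
Check 27^d mod 83 for each divisor in increasing order:
27^1 ≡ 27
27^2 ≡ 65
27^41 ≡ 1
Hence ord(27) = 41.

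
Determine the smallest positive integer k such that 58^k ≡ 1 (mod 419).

The order of 58 must divide φ(419) = 419 − 1 = 418 = 2 · 11 · 19.
Divisors of 418: 1, 2, 11, 19, 22, 38, 209, 418.
Test each divisor d:
58^1 ≡ 58 (mod 419)
58^2 ≡ 12 (mod 419)
58^11 ≡ 220 (mod 419)
58^19 ≡ 267 (mod 419)
58^22 ≡ 215 (mod 419)
58^38 ≡ 59 (mod 419)
58^209 ≡ 418 (mod 419)
58^418 ≡ 1 (mod 419) ✓
The smallest such exponent is 418, so the order of 58 is 418.

418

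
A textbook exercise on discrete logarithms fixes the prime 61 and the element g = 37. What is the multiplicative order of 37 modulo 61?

20

By Lagrange's theorem, ord_61(37) divides φ(61) = 61 − 1 = 60 = 2^2 · 3 · 5.
Divisors of 60: 1, 2, 3, 4, 5, 6, 10, 12, 15, 20, 30, 60.
Test each divisor d:
37^1 ≡ 37
37^2 ≡ 27
37^3 ≡ 23
37^4 ≡ 58
37^5 ≡ 11
37^6 ≡ 41
37^10 ≡ 60
37^12 ≡ 34
37^15 ≡ 50
37^20 ≡ 1
Therefore the multiplicative order of 37 modulo 61 is 20.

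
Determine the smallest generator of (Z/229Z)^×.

6

φ(229) = 229 − 1 = 228 = 2^2 · 3 · 19.
g is a primitive root iff g^(228/q) ≢ 1 (mod 229) for each prime q ∈ {2, 3, 19}.
g = 2: 2^114 ≡ 228; 2^76 ≡ 1 — hits 1, so not a primitive root.
g = 3: 3^114 ≡ 1 — hits 1, so not a primitive root.
g = 4: 4^114 ≡ 1 — hits 1, so not a primitive root.
g = 5: 5^114 ≡ 1 — hits 1, so not a primitive root.
g = 6: 6^114 ≡ 228; 6^76 ≡ 134; 6^12 ≡ 165 — none is 1, so 6 is a primitive root.
So 6 is the smallest generator of (Z/229Z)^×.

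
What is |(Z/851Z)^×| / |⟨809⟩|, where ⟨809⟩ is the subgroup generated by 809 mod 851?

The order of 809 must divide φ(851) = φ(23·37) = (23−1)·(37−1) = 22·36 = 792 = 2^3 · 3^2 · 11.
Divisors of 792: 1, 2, 3, 4, 6, 8, 9, 11, 12, 18, 22, 24, 33, 36, 44, 66, 72, 88, 99, 132, 198, 264, 396, 792.
Test each divisor d:
809^1 ≡ 809
809^2 ≡ 62
809^3 ≡ 800
809^4 ≡ 440
809^6 ≡ 48
809^8 ≡ 423
809^9 ≡ 105
809^11 ≡ 553
809^12 ≡ 602
809^18 ≡ 813
809^22 ≡ 300
809^24 ≡ 729
809^33 ≡ 806
809^36 ≡ 593
809^44 ≡ 645
809^66 ≡ 323
809^72 ≡ 186
809^88 ≡ 737
809^99 ≡ 783
809^132 ≡ 507
809^198 ≡ 369
809^264 ≡ 47
809^396 ≡ 1
The order of 809 is 396, so the subgroup it generates has 396 elements.
The index is φ(851) / ord(809) = 792 / 396 = 2.

2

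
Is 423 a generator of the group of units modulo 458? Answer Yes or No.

Yes

φ(458) = φ(2)·φ(229) = 1·228 = 228 = 2^2 · 3 · 19.
An element g generates (Z/458Z)^× iff g^(228/q) ≢ 1 (mod 458) for each prime q ∈ {2, 3, 19}.
423^114 ≡ 457 (mod 458)  [q = 2: ≢ 1 ✓]
423^76 ≡ 363 (mod 458)  [q = 3: ≢ 1 ✓]
423^12 ≡ 333 (mod 458)  [q = 19: ≢ 1 ✓]
Every test exponent gives a nontrivial residue, hence 423 generates the full group.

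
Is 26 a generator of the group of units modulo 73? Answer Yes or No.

φ(73) = 73 − 1 = 72 = 2^3 · 3^2.
Test 26^(72/q) mod 73 for each prime factor q of 72:
26^36 ≡ 72 (mod 73)  [q = 2: ≢ 1 ✓]
26^24 ≡ 8 (mod 73)  [q = 3: ≢ 1 ✓]
None equal 1, so ord_73(26) = 72: 26 is a primitive root.

Yes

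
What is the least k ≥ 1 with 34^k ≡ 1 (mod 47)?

23

ord(34) | φ(47) = 47 − 1 = 46 = 2 · 23.
Divisors of 46: 1, 2, 23, 46.
Compute 34^d (mod 47) for the divisors d until we hit 1:
34^1 ≡ 34
34^2 ≡ 28
34^23 ≡ 1
Therefore the multiplicative order of 34 modulo 47 is 23.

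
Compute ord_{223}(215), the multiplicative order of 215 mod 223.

74

By Lagrange's theorem, ord_223(215) divides φ(223) = 223 − 1 = 222 = 2 · 3 · 37.
Divisors of 222: 1, 2, 3, 6, 37, 74, 111, 222.
Evaluate successive powers at the divisors of 222:
215^1 ≡ 215 (mod 223)
215^2 ≡ 64 (mod 223)
215^3 ≡ 157 (mod 223)
215^6 ≡ 119 (mod 223)
215^37 ≡ 222 (mod 223)
215^74 ≡ 1 (mod 223) ✓
The smallest such exponent is 74, so the order of 215 is 74.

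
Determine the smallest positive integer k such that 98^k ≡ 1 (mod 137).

By Lagrange's theorem, ord_137(98) divides φ(137) = 137 − 1 = 136 = 2^3 · 17.
Divisors of 136: 1, 2, 4, 8, 17, 34, 68, 136.
Check 98^d mod 137 for each divisor in increasing order:
98^1 ≡ 98 (mod 137)
98^2 ≡ 14 (mod 137)
98^4 ≡ 59 (mod 137)
98^8 ≡ 56 (mod 137)
98^17 ≡ 37 (mod 137)
98^34 ≡ 136 (mod 137)
98^68 ≡ 1 (mod 137) ✓
Therefore the multiplicative order of 98 modulo 137 is 68.

68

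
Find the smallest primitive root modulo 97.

5

φ(97) = 97 − 1 = 96 = 2^5 · 3.
g is a primitive root iff g^(96/q) ≢ 1 (mod 97) for each prime q ∈ {2, 3}.
g = 2: 2^48 ≡ 1 — hits 1, so not a primitive root.
g = 3: 3^48 ≡ 1 — hits 1, so not a primitive root.
g = 4: 4^48 ≡ 1 — hits 1, so not a primitive root.
g = 5: 5^48 ≡ 96; 5^32 ≡ 35 — none is 1, so 5 is a primitive root.
The smallest primitive root modulo 97 is 5.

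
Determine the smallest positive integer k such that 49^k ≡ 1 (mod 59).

29

The order of 49 must divide φ(59) = 59 − 1 = 58 = 2 · 29.
Divisors of 58: 1, 2, 29, 58.
Evaluate successive powers at the divisors of 58:
49^1 ≡ 49 (mod 59)
49^2 ≡ 41 (mod 59)
49^29 ≡ 1 (mod 59) ✓
Therefore the multiplicative order of 49 modulo 59 is 29.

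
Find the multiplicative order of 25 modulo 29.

7

Since 25 ∈ (Z/29Z)^×, its order divides φ(29) = 29 − 1 = 28 = 2^2 · 7.
Divisors of 28: 1, 2, 4, 7, 14, 28.
Check 25^d mod 29 for each divisor in increasing order:
25^1 ≡ 25 (mod 29)
25^2 ≡ 16 (mod 29)
25^4 ≡ 24 (mod 29)
25^7 ≡ 1 (mod 29) ✓
Therefore the multiplicative order of 25 modulo 29 is 7.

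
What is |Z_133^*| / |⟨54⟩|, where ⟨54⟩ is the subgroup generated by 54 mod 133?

6

The order of 54 must divide φ(133) = φ(7·19) = (7−1)·(19−1) = 6·18 = 108 = 2^2 · 3^3.
Divisors of 108: 1, 2, 3, 4, 6, 9, 12, 18, 27, 36, 54, 108.
Compute 54^d (mod 133) for the divisors d until we hit 1:
54^1 ≡ 54 (mod 133)
54^2 ≡ 123 (mod 133)
54^3 ≡ 125 (mod 133)
54^4 ≡ 100 (mod 133)
54^6 ≡ 64 (mod 133)
54^9 ≡ 20 (mod 133)
54^12 ≡ 106 (mod 133)
54^18 ≡ 1 (mod 133) ✓
Thus |⟨54⟩| = ord(54) = 18.
[(Z/133Z)^× : ⟨54⟩] = 108/18 = 6.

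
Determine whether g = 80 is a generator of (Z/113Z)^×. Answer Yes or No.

φ(113) = 113 − 1 = 112 = 2^4 · 7.
An element g generates (Z/113Z)^× iff g^(112/q) ≢ 1 (mod 113) for each prime q ∈ {2, 7}.
80^56 ≡ 112 (mod 113)  [q = 2: ≢ 1 ✓]
80^16 ≡ 109 (mod 113)  [q = 7: ≢ 1 ✓]
Every test exponent gives a nontrivial residue, hence 80 generates the full group.

Yes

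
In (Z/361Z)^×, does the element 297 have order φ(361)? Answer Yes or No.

No

φ(361) = φ(19^2) = 19·(19−1) = 342 = 2 · 3^2 · 19.
Test 297^(342/q) mod 361 for each prime factor q of 342:
297^171 ≡ 360 (mod 361)  [q = 2: ≢ 1 ✓]
297^114 ≡ 1 (mod 361)  [q = 3: ≡ 1 ✗]
297^18 ≡ 343 (mod 361)  [q = 19: ≢ 1 ✓]
297^114 ≡ 1 shows ord(297) | 114, strictly less than φ(361); not a primitive root.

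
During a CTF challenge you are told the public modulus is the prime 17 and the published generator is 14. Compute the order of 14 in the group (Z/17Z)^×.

16

The order of 14 must divide φ(17) = 17 − 1 = 16 = 2^4.
Divisors of 16: 1, 2, 4, 8, 16.
Test each divisor d:
14^1 ≡ 14 (mod 17)
14^2 ≡ 9 (mod 17)
14^4 ≡ 13 (mod 17)
14^8 ≡ 16 (mod 17)
14^16 ≡ 1 (mod 17) ✓
Hence ord(14) = 16.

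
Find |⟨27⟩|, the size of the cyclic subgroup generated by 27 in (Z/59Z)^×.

29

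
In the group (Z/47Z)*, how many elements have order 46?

22

φ(47) = 47 − 1 = 46 = 2 · 23.
In a cyclic group of order 46, there are φ(d) elements of order d for each divisor d of 46, and zero for non-divisors.
46 = 2 · 23 divides 46, and φ(46) = 22.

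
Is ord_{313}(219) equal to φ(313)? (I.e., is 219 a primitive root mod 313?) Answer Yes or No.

Yes

φ(313) = 313 − 1 = 312 = 2^3 · 3 · 13.
Test 219^(312/q) mod 313 for each prime factor q of 312:
219^156 ≡ 312 (mod 313)  [q = 2: ≢ 1 ✓]
219^104 ≡ 98 (mod 313)  [q = 3: ≢ 1 ✓]
219^24 ≡ 234 (mod 313)  [q = 13: ≢ 1 ✓]
None equal 1, so ord_313(219) = 312: 219 is a primitive root.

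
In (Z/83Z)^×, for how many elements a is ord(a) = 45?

0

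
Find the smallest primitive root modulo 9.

2

φ(9) = φ(3^2) = 3·(3−1) = 6 = 2 · 3.
Test candidates g = 2, 3, … against the prime factors q ∈ {2, 3} of φ(9): g is a generator iff g^(6/q) ≢ 1 for every such q.
g = 2: 2^3 ≡ 8; 2^2 ≡ 4 — none is 1, so 2 is a primitive root.
The smallest primitive root modulo 9 is 2.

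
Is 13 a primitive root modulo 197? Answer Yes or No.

φ(197) = 197 − 1 = 196 = 2^2 · 7^2.
It suffices to check that the order of 13 is not a proper divisor of 196: compute 13^(196/q) for q ∈ {2, 7}.
13^98 ≡ 196 (mod 197)  [q = 2: ≢ 1 ✓]
13^28 ≡ 164 (mod 197)  [q = 7: ≢ 1 ✓]
All checks pass, so 13 has order 196 and is a primitive root modulo 197.

Yes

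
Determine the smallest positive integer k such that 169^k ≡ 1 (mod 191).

95

ord(169) | φ(191) = 191 − 1 = 190 = 2 · 5 · 19.
Divisors of 190: 1, 2, 5, 10, 19, 38, 95, 190.
Check 169^d mod 191 for each divisor in increasing order:
169^1 ≡ 169 (mod 191)
169^2 ≡ 102 (mod 191)
169^5 ≡ 121 (mod 191)
169^10 ≡ 125 (mod 191)
169^19 ≡ 184 (mod 191)
169^38 ≡ 49 (mod 191)
169^95 ≡ 1 (mod 191) ✓
Hence ord(169) = 95.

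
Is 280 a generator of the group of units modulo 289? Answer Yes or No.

No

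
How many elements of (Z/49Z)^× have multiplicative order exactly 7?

φ(49) = φ(7^2) = 7·(7−1) = 42 = 2 · 3 · 7.
In a cyclic group of order 42, there are φ(d) elements of order d for each divisor d of 42, and zero for non-divisors.
7 | 42, and φ(7) = 7 − 1 = 6.

6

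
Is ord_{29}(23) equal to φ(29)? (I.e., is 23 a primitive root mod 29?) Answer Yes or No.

φ(29) = 29 − 1 = 28 = 2^2 · 7.
23 is a primitive root mod 29 iff 23^(φ(29)/q) ≢ 1 for every prime q | φ(29), i.e. q ∈ {2, 7}.
23^14 ≡ 1 (mod 29)  [q = 2: ≡ 1 ✗]
23^4 ≡ 20 (mod 29)  [q = 7: ≢ 1 ✓]
23^14 ≡ 1 shows ord(23) | 14, strictly less than φ(29); not a primitive root.

No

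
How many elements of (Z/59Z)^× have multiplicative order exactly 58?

28

φ(59) = 59 − 1 = 58 = 2 · 29.
(Z/59Z)^× is cyclic (|G| = 58); a cyclic group of order m has exactly φ(d) elements of each order d | m, and none otherwise.
58 = 2 · 29 divides 58, and φ(58) = 28.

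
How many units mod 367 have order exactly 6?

2

φ(367) = 367 − 1 = 366 = 2 · 3 · 61.
(Z/367Z)^× is cyclic (|G| = 366); a cyclic group of order m has exactly φ(d) elements of each order d | m, and none otherwise.
6 = 2 · 3 divides 366, and φ(6) = 2.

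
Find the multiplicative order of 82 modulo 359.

The order of 82 must divide φ(359) = 359 − 1 = 358 = 2 · 179.
Divisors of 358: 1, 2, 179, 358.
Check 82^d mod 359 for each divisor in increasing order:
82^1 ≡ 82 (mod 359)
82^2 ≡ 262 (mod 359)
82^179 ≡ 1 (mod 359) ✓
The smallest such exponent is 179, so the order of 82 is 179.

179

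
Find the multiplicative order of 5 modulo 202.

25

The order of 5 must divide φ(202) = φ(2)·φ(101) = 1·100 = 100 = 2^2 · 5^2.
Divisors of 100: 1, 2, 4, 5, 10, 20, 25, 50, 100.
Evaluate successive powers at the divisors of 100:
5^1 ≡ 5 (mod 202)
5^2 ≡ 25 (mod 202)
5^4 ≡ 19 (mod 202)
5^5 ≡ 95 (mod 202)
5^10 ≡ 137 (mod 202)
5^20 ≡ 185 (mod 202)
5^25 ≡ 1 (mod 202) ✓
Hence ord(5) = 25.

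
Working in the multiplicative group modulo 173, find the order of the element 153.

ord(153) | φ(173) = 173 − 1 = 172 = 2^2 · 43.
Divisors of 172: 1, 2, 4, 43, 86, 172.
Evaluate successive powers at the divisors of 172:
153^1 ≡ 153
153^2 ≡ 54
153^4 ≡ 148
153^43 ≡ 93
153^86 ≡ 172
153^172 ≡ 1
Hence ord(153) = 172.

172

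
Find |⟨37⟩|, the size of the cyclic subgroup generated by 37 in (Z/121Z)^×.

55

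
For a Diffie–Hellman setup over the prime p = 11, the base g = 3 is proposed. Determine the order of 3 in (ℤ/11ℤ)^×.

Since 3 ∈ (Z/11Z)^×, its order divides φ(11) = 11 − 1 = 10 = 2 · 5.
Divisors of 10: 1, 2, 5, 10.
Compute 3^d (mod 11) for the divisors d until we hit 1:
3^1 ≡ 3
3^2 ≡ 9
3^5 ≡ 1
So ord_11(3) = 5.

5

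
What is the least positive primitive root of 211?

φ(211) = 211 − 1 = 210 = 2 · 3 · 5 · 7.
Test candidates g = 2, 3, … against the prime factors q ∈ {2, 3, 5, 7} of φ(211): g is a generator iff g^(210/q) ≢ 1 for every such q.
g = 2: 2^105 ≡ 210; 2^70 ≡ 196; 2^42 ≡ 107; 2^30 ≡ 171 — none is 1, so 2 is a primitive root.
So 2 is the smallest generator of (Z/211Z)^×.

2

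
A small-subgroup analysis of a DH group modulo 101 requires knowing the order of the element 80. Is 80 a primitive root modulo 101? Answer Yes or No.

No

φ(101) = 101 − 1 = 100 = 2^2 · 5^2.
It suffices to check that the order of 80 is not a proper divisor of 100: compute 80^(100/q) for q ∈ {2, 5}.
80^50 ≡ 1 (mod 101)  [q = 2: ≡ 1 ✗]
80^20 ≡ 87 (mod 101)  [q = 5: ≢ 1 ✓]
The check at q = 2 fails, so 80 generates a proper subgroup.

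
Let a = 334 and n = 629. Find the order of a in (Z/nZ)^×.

16

Since 334 ∈ (Z/629Z)^×, its order divides φ(629) = φ(17·37) = (17−1)·(37−1) = 16·36 = 576 = 2^6 · 3^2.
Divisors of 576: 1, 2, 3, 4, 6, 8, 9, 12, 16, 18, 24, 32, 36, 48, 64, 72, 96, 144, 192, 288, 576.
Check 334^d mod 629 for each divisor in increasing order:
334^1 ≡ 334 (mod 629)
334^2 ≡ 223 (mod 629)
334^3 ≡ 260 (mod 629)
334^4 ≡ 38 (mod 629)
334^6 ≡ 297 (mod 629)
334^8 ≡ 186 (mod 629)
334^9 ≡ 482 (mod 629)
334^12 ≡ 149 (mod 629)
334^16 ≡ 1 (mod 629) ✓
The smallest such exponent is 16, so the order of 334 is 16.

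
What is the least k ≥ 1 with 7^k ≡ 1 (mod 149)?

74

ord(7) | φ(149) = 149 − 1 = 148 = 2^2 · 37.
Divisors of 148: 1, 2, 4, 37, 74, 148.
Check 7^d mod 149 for each divisor in increasing order:
7^1 ≡ 7
7^2 ≡ 49
7^4 ≡ 17
7^37 ≡ 148
7^74 ≡ 1
Therefore the multiplicative order of 7 modulo 149 is 74.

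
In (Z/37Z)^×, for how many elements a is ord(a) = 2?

φ(37) = 37 − 1 = 36 = 2^2 · 3^2.
In a cyclic group of order 36, there are φ(d) elements of order d for each divisor d of 36, and zero for non-divisors.
2 | 36, and φ(2) = 2 − 1 = 1.

1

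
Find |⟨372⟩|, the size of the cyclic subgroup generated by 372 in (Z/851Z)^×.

The order of 372 must divide φ(851) = φ(23·37) = (23−1)·(37−1) = 22·36 = 792 = 2^3 · 3^2 · 11.
Divisors of 792: 1, 2, 3, 4, 6, 8, 9, 11, 12, 18, 22, 24, 33, 36, 44, 66, 72, 88, 99, 132, 198, 264, 396, 792.
Check 372^d mod 851 for each divisor in increasing order:
372^1 ≡ 372 (mod 851)
372^2 ≡ 522 (mod 851)
372^3 ≡ 156 (mod 851)
372^4 ≡ 164 (mod 851)
372^6 ≡ 508 (mod 851)
372^8 ≡ 515 (mod 851)
372^9 ≡ 105 (mod 851)
372^11 ≡ 346 (mod 851)
372^12 ≡ 211 (mod 851)
372^18 ≡ 813 (mod 851)
372^22 ≡ 576 (mod 851)
372^24 ≡ 269 (mod 851)
372^33 ≡ 162 (mod 851)
372^36 ≡ 593 (mod 851)
372^44 ≡ 737 (mod 851)
372^66 ≡ 714 (mod 851)
372^72 ≡ 186 (mod 851)
372^88 ≡ 231 (mod 851)
372^99 ≡ 783 (mod 851)
372^132 ≡ 47 (mod 851)
372^198 ≡ 369 (mod 851)
372^264 ≡ 507 (mod 851)
372^396 ≡ 1 (mod 851) ✓
Hence ord(372) = 396.

396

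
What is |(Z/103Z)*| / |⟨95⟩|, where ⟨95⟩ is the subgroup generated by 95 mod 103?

3

Since 95 ∈ (Z/103Z)^×, its order divides φ(103) = 103 − 1 = 102 = 2 · 3 · 17.
Divisors of 102: 1, 2, 3, 6, 17, 34, 51, 102.
Check 95^d mod 103 for each divisor in increasing order:
95^1 ≡ 95
95^2 ≡ 64
95^3 ≡ 3
95^6 ≡ 9
95^17 ≡ 102
95^34 ≡ 1
The order of 95 is 34, so the subgroup it generates has 34 elements.
The index is φ(103) / ord(95) = 102 / 34 = 3.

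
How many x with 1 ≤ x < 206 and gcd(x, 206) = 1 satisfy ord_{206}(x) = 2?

φ(206) = φ(2)·φ(103) = 1·102 = 102 = 2 · 3 · 17.
(Z/206Z)^× is cyclic (|G| = 102); a cyclic group of order m has exactly φ(d) elements of each order d | m, and none otherwise.
2 | 102, and φ(2) = 2 − 1 = 1.

1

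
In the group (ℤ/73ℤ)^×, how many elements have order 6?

2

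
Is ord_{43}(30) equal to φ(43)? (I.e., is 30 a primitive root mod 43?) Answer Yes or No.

φ(43) = 43 − 1 = 42 = 2 · 3 · 7.
An element g generates (Z/43Z)^× iff g^(42/q) ≢ 1 (mod 43) for each prime q ∈ {2, 3, 7}.
30^21 ≡ 42 (mod 43)  [q = 2: ≢ 1 ✓]
30^14 ≡ 6 (mod 43)  [q = 3: ≢ 1 ✓]
30^6 ≡ 16 (mod 43)  [q = 7: ≢ 1 ✓]
All checks pass, so 30 has order 42 and is a primitive root modulo 43.

Yes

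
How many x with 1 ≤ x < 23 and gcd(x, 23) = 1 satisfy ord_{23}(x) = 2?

1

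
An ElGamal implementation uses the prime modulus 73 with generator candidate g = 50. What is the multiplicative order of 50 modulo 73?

The order of 50 must divide φ(73) = 73 − 1 = 72 = 2^3 · 3^2.
Divisors of 72: 1, 2, 3, 4, 6, 8, 9, 12, 18, 24, 36, 72.
Evaluate successive powers at the divisors of 72:
50^1 ≡ 50 (mod 73)
50^2 ≡ 18 (mod 73)
50^3 ≡ 24 (mod 73)
50^4 ≡ 32 (mod 73)
50^6 ≡ 65 (mod 73)
50^8 ≡ 2 (mod 73)
50^9 ≡ 27 (mod 73)
50^12 ≡ 64 (mod 73)
50^18 ≡ 72 (mod 73)
50^24 ≡ 8 (mod 73)
50^36 ≡ 1 (mod 73) ✓
Therefore the multiplicative order of 50 modulo 73 is 36.

36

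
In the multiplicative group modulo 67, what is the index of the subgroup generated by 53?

By Lagrange's theorem, ord_67(53) divides φ(67) = 67 − 1 = 66 = 2 · 3 · 11.
Divisors of 66: 1, 2, 3, 6, 11, 22, 33, 66.
Check 53^d mod 67 for each divisor in increasing order:
53^1 ≡ 53
53^2 ≡ 62
53^3 ≡ 3
53^6 ≡ 9
53^11 ≡ 66
53^22 ≡ 1
So ord_67(53) = 22, hence |⟨53⟩| = 22.
Index = |(Z/67Z)^×| / |⟨53⟩| = 66 / 22 = 3.

3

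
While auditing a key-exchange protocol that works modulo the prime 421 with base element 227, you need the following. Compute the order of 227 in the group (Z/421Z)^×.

420

The order of 227 must divide φ(421) = 421 − 1 = 420 = 2^2 · 3 · 5 · 7.
Divisors of 420: 1, 2, 3, 4, 5, 6, 7, 10, 12, 14, 15, 20, 21, 28, 30, 35, 42, 60, 70, 84, 105, 140, 210, 420.
Test each divisor d:
227^1 ≡ 227 (mod 421)
227^2 ≡ 167 (mod 421)
227^3 ≡ 19 (mod 421)
227^4 ≡ 103 (mod 421)
227^5 ≡ 226 (mod 421)
227^6 ≡ 361 (mod 421)
227^7 ≡ 273 (mod 421)
227^10 ≡ 135 (mod 421)
227^12 ≡ 232 (mod 421)
227^14 ≡ 12 (mod 421)
227^15 ≡ 198 (mod 421)
227^20 ≡ 122 (mod 421)
227^21 ≡ 329 (mod 421)
227^28 ≡ 144 (mod 421)
227^30 ≡ 51 (mod 421)
227^35 ≡ 159 (mod 421)
227^42 ≡ 44 (mod 421)
227^60 ≡ 75 (mod 421)
227^70 ≡ 21 (mod 421)
227^84 ≡ 252 (mod 421)
227^105 ≡ 392 (mod 421)
227^140 ≡ 20 (mod 421)
227^210 ≡ 420 (mod 421)
227^420 ≡ 1 (mod 421) ✓
So ord_421(227) = 420.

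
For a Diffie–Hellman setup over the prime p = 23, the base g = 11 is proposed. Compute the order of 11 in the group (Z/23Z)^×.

The order of 11 must divide φ(23) = 23 − 1 = 22 = 2 · 11.
Divisors of 22: 1, 2, 11, 22.
Evaluate successive powers at the divisors of 22:
11^1 ≡ 11 (mod 23)
11^2 ≡ 6 (mod 23)
11^11 ≡ 22 (mod 23)
11^22 ≡ 1 (mod 23) ✓
The smallest such exponent is 22, so the order of 11 is 22.

22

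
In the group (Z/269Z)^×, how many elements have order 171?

0

φ(269) = 269 − 1 = 268 = 2^2 · 67.
Since (Z/269Z)^× is cyclic of order 268, the number of elements of order d is φ(d) when d | 268 and 0 otherwise.
171 does not divide 268, so no element of (Z/269Z)^× has order 171.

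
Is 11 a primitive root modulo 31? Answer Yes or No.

φ(31) = 31 − 1 = 30 = 2 · 3 · 5.
Test 11^(30/q) mod 31 for each prime factor q of 30:
11^15 ≡ 30 (mod 31)  [q = 2: ≢ 1 ✓]
11^10 ≡ 5 (mod 31)  [q = 3: ≢ 1 ✓]
11^6 ≡ 4 (mod 31)  [q = 5: ≢ 1 ✓]
Every test exponent gives a nontrivial residue, hence 11 generates the full group.

Yes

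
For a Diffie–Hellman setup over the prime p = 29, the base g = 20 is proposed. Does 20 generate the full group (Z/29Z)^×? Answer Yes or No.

φ(29) = 29 − 1 = 28 = 2^2 · 7.
An element g generates (Z/29Z)^× iff g^(28/q) ≢ 1 (mod 29) for each prime q ∈ {2, 7}.
20^14 ≡ 1 (mod 29)  [q = 2: ≡ 1 ✗]
20^4 ≡ 7 (mod 29)  [q = 7: ≢ 1 ✓]
The check at q = 2 fails, so 20 generates a proper subgroup.

No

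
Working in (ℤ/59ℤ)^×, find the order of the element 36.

29

ord(36) | φ(59) = 59 − 1 = 58 = 2 · 29.
Divisors of 58: 1, 2, 29, 58.
Test each divisor d:
36^1 ≡ 36 (mod 59)
36^2 ≡ 57 (mod 59)
36^29 ≡ 1 (mod 59) ✓
Hence ord(36) = 29.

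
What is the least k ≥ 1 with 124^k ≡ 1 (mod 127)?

63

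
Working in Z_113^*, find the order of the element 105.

ord(105) | φ(113) = 113 − 1 = 112 = 2^4 · 7.
Divisors of 112: 1, 2, 4, 7, 8, 14, 16, 28, 56, 112.
Evaluate successive powers at the divisors of 112:
105^1 ≡ 105 (mod 113)
105^2 ≡ 64 (mod 113)
105^4 ≡ 28 (mod 113)
105^7 ≡ 15 (mod 113)
105^8 ≡ 106 (mod 113)
105^14 ≡ 112 (mod 113)
105^16 ≡ 49 (mod 113)
105^28 ≡ 1 (mod 113) ✓
Therefore the multiplicative order of 105 modulo 113 is 28.

28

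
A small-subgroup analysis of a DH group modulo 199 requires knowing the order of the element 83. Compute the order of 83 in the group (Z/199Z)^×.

66

The order of 83 must divide φ(199) = 199 − 1 = 198 = 2 · 3^2 · 11.
Divisors of 198: 1, 2, 3, 6, 9, 11, 18, 22, 33, 66, 99, 198.
Evaluate successive powers at the divisors of 198:
83^1 ≡ 83 (mod 199)
83^2 ≡ 123 (mod 199)
83^3 ≡ 60 (mod 199)
83^6 ≡ 18 (mod 199)
83^9 ≡ 85 (mod 199)
83^11 ≡ 107 (mod 199)
83^18 ≡ 61 (mod 199)
83^22 ≡ 106 (mod 199)
83^33 ≡ 198 (mod 199)
83^66 ≡ 1 (mod 199) ✓
Therefore the multiplicative order of 83 modulo 199 is 66.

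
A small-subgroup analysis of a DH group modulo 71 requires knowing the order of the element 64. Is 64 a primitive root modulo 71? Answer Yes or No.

No

φ(71) = 71 − 1 = 70 = 2 · 5 · 7.
Test 64^(70/q) mod 71 for each prime factor q of 70:
64^35 ≡ 1 (mod 71)  [q = 2: ≡ 1 ✗]
64^14 ≡ 54 (mod 71)  [q = 5: ≢ 1 ✓]
64^10 ≡ 45 (mod 71)  [q = 7: ≢ 1 ✓]
Since 64^35 ≡ 1, the order of 64 divides 35 < 70, so 64 is not a primitive root.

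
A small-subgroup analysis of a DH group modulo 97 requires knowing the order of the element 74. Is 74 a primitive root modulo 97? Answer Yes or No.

Yes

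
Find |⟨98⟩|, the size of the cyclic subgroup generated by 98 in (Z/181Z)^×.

By Lagrange's theorem, ord_181(98) divides φ(181) = 181 − 1 = 180 = 2^2 · 3^2 · 5.
Divisors of 180: 1, 2, 3, 4, 5, 6, 9, 10, 12, 15, 18, 20, 30, 36, 45, 60, 90, 180.
Compute 98^d (mod 181) for the divisors d until we hit 1:
98^1 ≡ 98 (mod 181)
98^2 ≡ 11 (mod 181)
98^3 ≡ 173 (mod 181)
98^4 ≡ 121 (mod 181)
98^5 ≡ 93 (mod 181)
98^6 ≡ 64 (mod 181)
98^9 ≡ 31 (mod 181)
98^10 ≡ 142 (mod 181)
98^12 ≡ 114 (mod 181)
98^15 ≡ 174 (mod 181)
98^18 ≡ 56 (mod 181)
98^20 ≡ 73 (mod 181)
98^30 ≡ 49 (mod 181)
98^36 ≡ 59 (mod 181)
98^45 ≡ 19 (mod 181)
98^60 ≡ 48 (mod 181)
98^90 ≡ 180 (mod 181)
98^180 ≡ 1 (mod 181) ✓
Hence ord(98) = 180.

180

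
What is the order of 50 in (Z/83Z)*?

82

ord(50) | φ(83) = 83 − 1 = 82 = 2 · 41.
Divisors of 82: 1, 2, 41, 82.
Compute 50^d (mod 83) for the divisors d until we hit 1:
50^1 ≡ 50 (mod 83)
50^2 ≡ 10 (mod 83)
50^41 ≡ 82 (mod 83)
50^82 ≡ 1 (mod 83) ✓
So ord_83(50) = 82.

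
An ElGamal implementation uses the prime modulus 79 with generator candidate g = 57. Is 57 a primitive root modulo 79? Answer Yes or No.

No

φ(79) = 79 − 1 = 78 = 2 · 3 · 13.
An element g generates (Z/79Z)^× iff g^(78/q) ≢ 1 (mod 79) for each prime q ∈ {2, 3, 13}.
57^39 ≡ 78 (mod 79)  [q = 2: ≢ 1 ✓]
57^26 ≡ 1 (mod 79)  [q = 3: ≡ 1 ✗]
57^6 ≡ 52 (mod 79)  [q = 13: ≢ 1 ✓]
Since 57^26 ≡ 1, the order of 57 divides 26 < 78, so 57 is not a primitive root.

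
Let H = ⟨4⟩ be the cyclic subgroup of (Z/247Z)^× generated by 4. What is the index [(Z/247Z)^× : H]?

12

Since 4 ∈ (Z/247Z)^×, its order divides φ(247) = φ(13·19) = (13−1)·(19−1) = 12·18 = 216 = 2^3 · 3^3.
Divisors of 216: 1, 2, 3, 4, 6, 8, 9, 12, 18, 24, 27, 36, 54, 72, 108, 216.
Test each divisor d:
4^1 ≡ 4
4^2 ≡ 16
4^3 ≡ 64
4^4 ≡ 9
4^6 ≡ 144
4^8 ≡ 81
4^9 ≡ 77
4^12 ≡ 235
4^18 ≡ 1
The order of 4 is 18, so the subgroup it generates has 18 elements.
The index is φ(247) / ord(4) = 216 / 18 = 12.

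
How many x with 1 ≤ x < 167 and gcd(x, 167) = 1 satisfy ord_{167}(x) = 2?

1

φ(167) = 167 − 1 = 166 = 2 · 83.
(Z/167Z)^× is cyclic (|G| = 166); a cyclic group of order m has exactly φ(d) elements of each order d | m, and none otherwise.
2 | 166, and φ(2) = 2 − 1 = 1.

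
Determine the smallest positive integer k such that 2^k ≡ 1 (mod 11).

10

By Lagrange's theorem, ord_11(2) divides φ(11) = 11 − 1 = 10 = 2 · 5.
Divisors of 10: 1, 2, 5, 10.
Test each divisor d:
2^1 ≡ 2
2^2 ≡ 4
2^5 ≡ 10
2^10 ≡ 1
So ord_11(2) = 10.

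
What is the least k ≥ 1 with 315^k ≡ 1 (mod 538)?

268

Since 315 ∈ (Z/538Z)^×, its order divides φ(538) = φ(2)·φ(269) = 1·268 = 268 = 2^2 · 67.
Divisors of 268: 1, 2, 4, 67, 134, 268.
Compute 315^d (mod 538) for the divisors d until we hit 1:
315^1 ≡ 315
315^2 ≡ 233
315^4 ≡ 489
315^67 ≡ 187
315^134 ≡ 537
315^268 ≡ 1
Therefore the multiplicative order of 315 modulo 538 is 268.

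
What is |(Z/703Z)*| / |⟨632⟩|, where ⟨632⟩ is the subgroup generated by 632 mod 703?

The order of 632 must divide φ(703) = φ(19·37) = (19−1)·(37−1) = 18·36 = 648 = 2^3 · 3^4.
Divisors of 648: 1, 2, 3, 4, 6, 8, 9, 12, 18, 24, 27, 36, 54, 72, 81, 108, 162, 216, 324, 648.
Evaluate successive powers at the divisors of 648:
632^1 ≡ 632
632^2 ≡ 120
632^3 ≡ 619
632^4 ≡ 340
632^6 ≡ 26
632^8 ≡ 308
632^9 ≡ 628
632^12 ≡ 676
632^18 ≡ 1
Thus |⟨632⟩| = ord(632) = 18.
Index = |(Z/703Z)^×| / |⟨632⟩| = 648 / 18 = 36.

36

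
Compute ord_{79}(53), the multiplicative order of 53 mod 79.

78

ord(53) | φ(79) = 79 − 1 = 78 = 2 · 3 · 13.
Divisors of 78: 1, 2, 3, 6, 13, 26, 39, 78.
Evaluate successive powers at the divisors of 78:
53^1 ≡ 53 (mod 79)
53^2 ≡ 44 (mod 79)
53^3 ≡ 41 (mod 79)
53^6 ≡ 22 (mod 79)
53^13 ≡ 56 (mod 79)
53^26 ≡ 55 (mod 79)
53^39 ≡ 78 (mod 79)
53^78 ≡ 1 (mod 79) ✓
So ord_79(53) = 78.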